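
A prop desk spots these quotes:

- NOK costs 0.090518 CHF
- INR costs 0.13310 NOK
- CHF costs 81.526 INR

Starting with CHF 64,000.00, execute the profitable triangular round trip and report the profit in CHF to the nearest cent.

Profit: CHF 1,158.46

Profitable loop is CHF → NOK → INR → CHF:
CHF 64,000.00 ÷ 0.090518 = NOK 707,041.69
NOK 707,041.69 ÷ 0.13310 = INR 5,312,108.89
INR 5,312,108.89 ÷ 81.526 = CHF 65,158.46
Profit = CHF 65,158.46 − CHF 64,000.00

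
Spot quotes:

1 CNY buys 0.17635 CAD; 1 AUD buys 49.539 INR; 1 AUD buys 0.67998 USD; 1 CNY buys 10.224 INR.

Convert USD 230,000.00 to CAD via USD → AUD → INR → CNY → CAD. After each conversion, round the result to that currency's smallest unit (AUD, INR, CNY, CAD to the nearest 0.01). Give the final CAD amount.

USD 230,000.00 ÷ 0.67998 = AUD 338,245.24
AUD 338,245.24 × 49.539 = INR 16,756,330.94
INR 16,756,330.94 ÷ 10.224 = CNY 1,638,921.26
CNY 1,638,921.26 × 0.17635 = CAD 289,023.76

CAD 289,023.76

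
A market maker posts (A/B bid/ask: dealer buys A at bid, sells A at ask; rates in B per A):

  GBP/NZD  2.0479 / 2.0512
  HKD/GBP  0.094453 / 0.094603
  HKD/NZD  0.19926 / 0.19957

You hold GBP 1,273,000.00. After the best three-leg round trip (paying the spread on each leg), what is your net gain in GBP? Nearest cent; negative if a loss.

Net profit: GBP 34,180.66

Best loop GBP → HKD → NZD → GBP:
GBP 1,273,000.00 ÷ 0.094603 (buy HKD at ask) = HKD 13,456,232.89
HKD 13,456,232.89 × 0.19926 (sell HKD at bid) = NZD 2,681,288.97
NZD 2,681,288.97 ÷ 2.0512 (buy GBP at ask) = GBP 1,307,180.66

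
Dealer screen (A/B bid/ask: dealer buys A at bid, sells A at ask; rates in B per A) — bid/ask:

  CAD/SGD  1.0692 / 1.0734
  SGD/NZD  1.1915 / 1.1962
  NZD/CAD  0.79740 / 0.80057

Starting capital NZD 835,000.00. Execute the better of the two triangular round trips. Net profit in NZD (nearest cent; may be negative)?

Net profit: NZD 13,234.05

Best loop NZD → CAD → SGD → NZD:
NZD 835,000.00 × 0.79740 (sell NZD at bid) = CAD 665,829.00
CAD 665,829.00 × 1.0692 (sell CAD at bid) = SGD 711,904.37
SGD 711,904.37 × 1.1915 (sell SGD at bid) = NZD 848,234.05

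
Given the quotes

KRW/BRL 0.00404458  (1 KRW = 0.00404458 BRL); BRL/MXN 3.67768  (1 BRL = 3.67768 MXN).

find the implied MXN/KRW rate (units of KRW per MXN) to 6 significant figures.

1 MXN ÷ 3.67768 = 0.271911 BRL
0.271911 BRL ÷ 0.00404458 = 67.2284 KRW

MXN/KRW = 67.2284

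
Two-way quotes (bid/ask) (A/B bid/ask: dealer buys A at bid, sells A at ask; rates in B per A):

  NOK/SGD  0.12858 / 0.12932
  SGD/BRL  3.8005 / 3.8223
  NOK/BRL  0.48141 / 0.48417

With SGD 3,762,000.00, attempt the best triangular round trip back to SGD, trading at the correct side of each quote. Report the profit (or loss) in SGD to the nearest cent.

Net profit: SGD 34,951.70

Best loop SGD → BRL → NOK → SGD:
SGD 3,762,000.00 × 3.8005 (sell SGD at bid) = BRL 14,297,481.00
BRL 14,297,481.00 ÷ 0.48417 (buy NOK at ask) = NOK 29,529,877.94
NOK 29,529,877.94 × 0.12858 (sell NOK at bid) = SGD 3,796,951.70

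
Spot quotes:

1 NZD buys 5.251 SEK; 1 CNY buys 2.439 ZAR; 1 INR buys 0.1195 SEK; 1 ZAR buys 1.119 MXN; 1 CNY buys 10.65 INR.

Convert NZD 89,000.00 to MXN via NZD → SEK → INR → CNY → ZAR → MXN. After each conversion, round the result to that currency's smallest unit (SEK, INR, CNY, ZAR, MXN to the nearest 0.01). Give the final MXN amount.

MXN 1,002,204.61

NZD 89,000.00 × 5.251 = SEK 467,339.00
SEK 467,339.00 ÷ 0.1195 = INR 3,910,786.61
INR 3,910,786.61 ÷ 10.65 = CNY 367,210.01
CNY 367,210.01 × 2.439 = ZAR 895,625.21
ZAR 895,625.21 × 1.119 = MXN 1,002,204.61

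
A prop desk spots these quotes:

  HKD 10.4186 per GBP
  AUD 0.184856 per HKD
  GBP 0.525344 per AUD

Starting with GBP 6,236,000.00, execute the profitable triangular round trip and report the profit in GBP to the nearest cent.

Profitable loop is GBP → HKD → AUD → GBP:
GBP 6,236,000.00 × 10.4186 = HKD 64,970,389.60
HKD 64,970,389.60 × 0.184856 = AUD 12,010,166.34
AUD 12,010,166.34 × 0.525344 = GBP 6,309,468.83
Profit = GBP 6,309,468.83 − GBP 6,236,000.00

Profit: GBP 73,468.83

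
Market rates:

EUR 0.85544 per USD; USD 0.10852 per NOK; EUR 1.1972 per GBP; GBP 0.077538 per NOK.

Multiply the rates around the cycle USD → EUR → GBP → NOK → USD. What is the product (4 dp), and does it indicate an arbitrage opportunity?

1.0000 (no arbitrage)

Around USD → EUR → GBP → NOK → USD: 1 × 0.85544 ÷ 1.1972 ÷ 0.077538 × 0.10852 = 1.000042
Product ≈ 1 (deviation 0.004%, within rounding noise).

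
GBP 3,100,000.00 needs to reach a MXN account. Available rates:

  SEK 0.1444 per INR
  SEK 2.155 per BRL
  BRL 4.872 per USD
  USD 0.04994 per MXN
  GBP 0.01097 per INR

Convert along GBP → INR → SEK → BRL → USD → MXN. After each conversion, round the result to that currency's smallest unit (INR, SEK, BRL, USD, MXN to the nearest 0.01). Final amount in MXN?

GBP 3,100,000.00 ÷ 0.01097 = INR 282,588,878.76
INR 282,588,878.76 × 0.1444 = SEK 40,805,834.09
SEK 40,805,834.09 ÷ 2.155 = BRL 18,935,421.85
BRL 18,935,421.85 ÷ 4.872 = USD 3,886,580.84
USD 3,886,580.84 ÷ 0.04994 = MXN 77,825,006.81

MXN 77,825,006.81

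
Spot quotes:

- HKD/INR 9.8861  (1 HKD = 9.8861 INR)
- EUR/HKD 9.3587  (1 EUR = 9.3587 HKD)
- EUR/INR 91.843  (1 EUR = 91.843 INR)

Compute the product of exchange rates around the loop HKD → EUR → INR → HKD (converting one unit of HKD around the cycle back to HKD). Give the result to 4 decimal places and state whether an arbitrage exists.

0.9927 (arbitrage exists)

Around HKD → EUR → INR → HKD: 1 ÷ 9.3587 × 91.843 ÷ 9.8861 = 0.992671
Product < 1; profitable direction is HKD → INR → EUR → HKD.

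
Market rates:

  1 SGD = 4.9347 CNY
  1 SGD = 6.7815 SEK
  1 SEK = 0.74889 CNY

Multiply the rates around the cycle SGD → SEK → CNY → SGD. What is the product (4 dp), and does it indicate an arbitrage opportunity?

1.0292 (arbitrage exists)

Around SGD → SEK → CNY → SGD: 1 × 6.7815 × 0.74889 ÷ 4.9347 = 1.029160
Product > 1; profitable direction is SGD → SEK → CNY → SGD.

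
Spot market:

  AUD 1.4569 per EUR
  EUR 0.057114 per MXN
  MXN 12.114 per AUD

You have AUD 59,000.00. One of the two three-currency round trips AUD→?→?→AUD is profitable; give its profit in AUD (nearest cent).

Profit: AUD 471.91

Profitable loop is AUD → MXN → EUR → AUD:
AUD 59,000.00 × 12.114 = MXN 714,726.00
MXN 714,726.00 × 0.057114 = EUR 40,820.86
EUR 40,820.86 × 1.4569 = AUD 59,471.91
Profit = AUD 59,471.91 − AUD 59,000.00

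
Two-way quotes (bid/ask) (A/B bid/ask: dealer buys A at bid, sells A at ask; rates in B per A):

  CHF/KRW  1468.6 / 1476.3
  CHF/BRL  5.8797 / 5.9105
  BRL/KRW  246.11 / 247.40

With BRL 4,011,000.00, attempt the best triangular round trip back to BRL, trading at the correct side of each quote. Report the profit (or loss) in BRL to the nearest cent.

Best loop BRL → CHF → KRW → BRL:
BRL 4,011,000.00 ÷ 5.9105 (buy CHF at ask) = CHF 678,622.79
CHF 678,622.79 × 1468.6 (sell CHF at bid) = KRW 996,625,429
KRW 996,625,429 ÷ 247.40 (buy BRL at ask) = BRL 4,028,397.05

Net profit: BRL 17,397.05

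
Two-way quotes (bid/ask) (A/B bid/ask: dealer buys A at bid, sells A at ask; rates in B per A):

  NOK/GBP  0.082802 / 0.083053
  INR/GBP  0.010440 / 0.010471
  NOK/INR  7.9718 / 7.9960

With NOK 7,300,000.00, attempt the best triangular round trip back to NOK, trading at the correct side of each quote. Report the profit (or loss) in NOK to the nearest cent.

Net profit: NOK 15,170.09

Best loop NOK → INR → GBP → NOK:
NOK 7,300,000.00 × 7.9718 (sell NOK at bid) = INR 58,194,140.00
INR 58,194,140.00 × 0.010440 (sell INR at bid) = GBP 607,546.82
GBP 607,546.82 ÷ 0.083053 (buy NOK at ask) = NOK 7,315,170.09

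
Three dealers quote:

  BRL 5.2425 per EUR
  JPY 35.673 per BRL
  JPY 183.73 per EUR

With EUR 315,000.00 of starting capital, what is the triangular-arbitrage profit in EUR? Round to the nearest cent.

Profit: EUR 5,633.25

Profitable loop is EUR → BRL → JPY → EUR:
EUR 315,000.00 × 5.2425 = BRL 1,651,387.50
BRL 1,651,387.50 × 35.673 = JPY 58,909,946
JPY 58,909,946 ÷ 183.73 = EUR 320,633.25
Profit = EUR 320,633.25 − EUR 315,000.00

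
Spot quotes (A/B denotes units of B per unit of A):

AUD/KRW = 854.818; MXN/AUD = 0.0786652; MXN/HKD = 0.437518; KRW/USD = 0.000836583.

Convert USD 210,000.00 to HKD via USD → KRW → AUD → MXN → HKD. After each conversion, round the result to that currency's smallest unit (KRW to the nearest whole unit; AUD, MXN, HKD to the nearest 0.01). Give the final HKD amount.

HKD 1,633,239.50

USD 210,000.00 ÷ 0.000836583 = KRW 251,021,118
KRW 251,021,118 ÷ 854.818 = AUD 293,654.46
AUD 293,654.46 ÷ 0.0786652 = MXN 3,732,965.28
MXN 3,732,965.28 × 0.437518 = HKD 1,633,239.50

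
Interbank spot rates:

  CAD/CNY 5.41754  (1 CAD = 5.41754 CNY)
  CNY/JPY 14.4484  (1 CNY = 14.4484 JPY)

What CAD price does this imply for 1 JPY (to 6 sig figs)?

JPY/CAD = 0.0127755

1 JPY ÷ 14.4484 = 0.0692118 CNY
0.0692118 CNY ÷ 5.41754 = 0.0127755 CAD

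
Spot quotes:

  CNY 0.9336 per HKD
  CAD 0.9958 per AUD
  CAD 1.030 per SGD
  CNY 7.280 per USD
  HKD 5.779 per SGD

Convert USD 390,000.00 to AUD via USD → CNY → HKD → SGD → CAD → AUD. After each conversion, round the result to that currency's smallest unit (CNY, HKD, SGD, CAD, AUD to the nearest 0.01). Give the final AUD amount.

USD 390,000.00 × 7.280 = CNY 2,839,200.00
CNY 2,839,200.00 ÷ 0.9336 = HKD 3,041,131.11
HKD 3,041,131.11 ÷ 5.779 = SGD 526,238.30
SGD 526,238.30 × 1.030 = CAD 542,025.45
CAD 542,025.45 ÷ 0.9958 = AUD 544,311.56

AUD 544,311.56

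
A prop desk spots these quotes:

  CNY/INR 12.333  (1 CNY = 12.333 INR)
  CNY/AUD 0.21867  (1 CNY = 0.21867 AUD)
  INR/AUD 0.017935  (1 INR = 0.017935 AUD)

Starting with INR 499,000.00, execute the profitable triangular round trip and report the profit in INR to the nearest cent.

Profitable loop is INR → AUD → CNY → INR:
INR 499,000.00 × 0.017935 = AUD 8,949.57
AUD 8,949.57 ÷ 0.21867 = CNY 40,927.26
CNY 40,927.26 × 12.333 = INR 504,755.96
Profit = INR 504,755.96 − INR 499,000.00

Profit: INR 5,755.96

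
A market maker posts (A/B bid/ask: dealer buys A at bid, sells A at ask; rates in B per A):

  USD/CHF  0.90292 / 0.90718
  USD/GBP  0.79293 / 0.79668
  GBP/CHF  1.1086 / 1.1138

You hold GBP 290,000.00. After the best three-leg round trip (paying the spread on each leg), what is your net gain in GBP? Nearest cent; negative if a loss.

Net profit: GBP 5,091.12

Best loop GBP → USD → CHF → GBP:
GBP 290,000.00 ÷ 0.79668 (buy USD at ask) = USD 364,010.64
USD 364,010.64 × 0.90292 (sell USD at bid) = CHF 328,672.49
CHF 328,672.49 ÷ 1.1138 (buy GBP at ask) = GBP 295,091.12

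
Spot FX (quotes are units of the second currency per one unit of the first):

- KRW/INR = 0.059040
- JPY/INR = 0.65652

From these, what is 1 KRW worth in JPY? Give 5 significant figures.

1 KRW × 0.059040 = 0.05904 INR
0.05904 INR ÷ 0.65652 = 0.0899287 JPY

KRW/JPY = 0.089929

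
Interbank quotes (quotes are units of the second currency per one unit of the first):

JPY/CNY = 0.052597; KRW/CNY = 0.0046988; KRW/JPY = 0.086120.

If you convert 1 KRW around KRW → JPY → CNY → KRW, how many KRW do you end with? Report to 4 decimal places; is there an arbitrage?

Around KRW → JPY → CNY → KRW: 1 × 0.086120 × 0.052597 ÷ 0.0046988 = 0.964002
Product < 1; profitable direction is KRW → CNY → JPY → KRW.

0.9640 (arbitrage exists)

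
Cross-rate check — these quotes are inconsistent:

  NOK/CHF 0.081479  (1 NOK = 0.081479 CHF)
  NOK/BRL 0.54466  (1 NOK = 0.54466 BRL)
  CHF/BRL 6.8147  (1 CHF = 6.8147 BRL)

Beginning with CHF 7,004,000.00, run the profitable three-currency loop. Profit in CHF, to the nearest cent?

Profit: CHF 136,244.57

Profitable loop is CHF → BRL → NOK → CHF:
CHF 7,004,000.00 × 6.8147 = BRL 47,730,158.80
BRL 47,730,158.80 ÷ 0.54466 = NOK 87,632,943.12
NOK 87,632,943.12 × 0.081479 = CHF 7,140,244.57
Profit = CHF 7,140,244.57 − CHF 7,004,000.00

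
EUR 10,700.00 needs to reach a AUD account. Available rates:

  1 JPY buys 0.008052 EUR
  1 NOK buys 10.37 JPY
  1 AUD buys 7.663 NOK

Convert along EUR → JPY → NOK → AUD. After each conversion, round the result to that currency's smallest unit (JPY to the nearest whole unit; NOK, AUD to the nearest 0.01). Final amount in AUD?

EUR 10,700.00 ÷ 0.008052 = JPY 1,328,862
JPY 1,328,862 ÷ 10.37 = NOK 128,144.84
NOK 128,144.84 ÷ 7.663 = AUD 16,722.54

AUD 16,722.54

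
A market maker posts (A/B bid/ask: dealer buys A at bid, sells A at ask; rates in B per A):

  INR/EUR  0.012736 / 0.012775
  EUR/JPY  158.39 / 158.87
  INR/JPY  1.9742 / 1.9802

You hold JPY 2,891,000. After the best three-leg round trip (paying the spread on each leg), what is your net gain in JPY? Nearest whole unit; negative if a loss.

Net profit: JPY 54,099

Best loop JPY → INR → EUR → JPY:
JPY 2,891,000 ÷ 1.9802 (buy INR at ask) = INR 1,459,953.54
INR 1,459,953.54 × 0.012736 (sell INR at bid) = EUR 18,593.97
EUR 18,593.97 × 158.39 (sell EUR at bid) = JPY 2,945,099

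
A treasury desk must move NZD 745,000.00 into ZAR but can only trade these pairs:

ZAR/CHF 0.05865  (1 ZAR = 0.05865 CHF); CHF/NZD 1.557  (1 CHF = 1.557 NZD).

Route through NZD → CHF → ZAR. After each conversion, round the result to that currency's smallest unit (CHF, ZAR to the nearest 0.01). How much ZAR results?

ZAR 8,158,299.40

NZD 745,000.00 ÷ 1.557 = CHF 478,484.26
CHF 478,484.26 ÷ 0.05865 = ZAR 8,158,299.40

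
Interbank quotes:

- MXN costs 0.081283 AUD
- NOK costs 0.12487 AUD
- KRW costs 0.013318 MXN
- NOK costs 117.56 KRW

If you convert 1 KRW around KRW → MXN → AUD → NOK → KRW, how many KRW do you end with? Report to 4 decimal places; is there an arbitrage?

Around KRW → MXN → AUD → NOK → KRW: 1 × 0.013318 × 0.081283 ÷ 0.12487 × 117.56 = 1.019155
Product > 1; profitable direction is KRW → MXN → AUD → NOK → KRW.

1.0192 (arbitrage exists)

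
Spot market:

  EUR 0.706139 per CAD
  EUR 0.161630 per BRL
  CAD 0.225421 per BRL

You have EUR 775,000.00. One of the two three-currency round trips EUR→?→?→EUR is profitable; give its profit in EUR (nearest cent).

Profit: EUR 11,935.44

Profitable loop is EUR → CAD → BRL → EUR:
EUR 775,000.00 ÷ 0.706139 = CAD 1,097,517.63
CAD 1,097,517.63 ÷ 0.225421 = BRL 4,868,746.16
BRL 4,868,746.16 × 0.161630 = EUR 786,935.44
Profit = EUR 786,935.44 − EUR 775,000.00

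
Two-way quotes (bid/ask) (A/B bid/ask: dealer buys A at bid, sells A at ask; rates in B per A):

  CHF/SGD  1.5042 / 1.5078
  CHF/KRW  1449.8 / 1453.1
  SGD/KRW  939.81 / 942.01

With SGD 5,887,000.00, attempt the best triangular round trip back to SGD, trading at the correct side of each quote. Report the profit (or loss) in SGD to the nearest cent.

Net profit: SGD 122,009.34

Best loop SGD → CHF → KRW → SGD:
SGD 5,887,000.00 ÷ 1.5078 (buy CHF at ask) = CHF 3,904,363.97
CHF 3,904,363.97 × 1449.8 (sell CHF at bid) = KRW 5,660,546,890
KRW 5,660,546,890 ÷ 942.01 (buy SGD at ask) = SGD 6,009,009.34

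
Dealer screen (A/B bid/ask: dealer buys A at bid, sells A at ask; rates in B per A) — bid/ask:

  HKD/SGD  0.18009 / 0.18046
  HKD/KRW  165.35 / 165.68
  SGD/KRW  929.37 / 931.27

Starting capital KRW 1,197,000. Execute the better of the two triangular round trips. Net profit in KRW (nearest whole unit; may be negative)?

Best loop KRW → HKD → SGD → KRW:
KRW 1,197,000 ÷ 165.68 (buy HKD at ask) = HKD 7,224.77
HKD 7,224.77 × 0.18009 (sell HKD at bid) = SGD 1,301.11
SGD 1,301.11 × 929.37 (sell SGD at bid) = KRW 1,209,212

Net profit: KRW 12,212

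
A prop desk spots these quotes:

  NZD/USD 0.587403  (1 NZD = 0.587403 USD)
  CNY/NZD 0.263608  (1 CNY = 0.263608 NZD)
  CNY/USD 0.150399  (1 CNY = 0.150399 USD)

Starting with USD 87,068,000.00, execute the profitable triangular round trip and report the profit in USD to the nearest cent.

Profit: USD 2,573,345.44

Profitable loop is USD → CNY → NZD → USD:
USD 87,068,000.00 ÷ 0.150399 = CNY 578,913,423.63
CNY 578,913,423.63 × 0.263608 = NZD 152,606,209.78
NZD 152,606,209.78 × 0.587403 = USD 89,641,345.44
Profit = USD 89,641,345.44 − USD 87,068,000.00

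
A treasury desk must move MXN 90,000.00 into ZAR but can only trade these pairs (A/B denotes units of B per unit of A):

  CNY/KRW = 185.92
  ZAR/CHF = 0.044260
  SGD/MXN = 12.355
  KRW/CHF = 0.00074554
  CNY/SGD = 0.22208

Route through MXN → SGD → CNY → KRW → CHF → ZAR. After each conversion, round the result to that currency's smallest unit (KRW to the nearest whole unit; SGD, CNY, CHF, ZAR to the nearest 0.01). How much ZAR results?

ZAR 102,725.03

MXN 90,000.00 ÷ 12.355 = SGD 7,284.50
SGD 7,284.50 ÷ 0.22208 = CNY 32,801.24
CNY 32,801.24 × 185.92 = KRW 6,098,407
KRW 6,098,407 × 0.00074554 = CHF 4,546.61
CHF 4,546.61 ÷ 0.044260 = ZAR 102,725.03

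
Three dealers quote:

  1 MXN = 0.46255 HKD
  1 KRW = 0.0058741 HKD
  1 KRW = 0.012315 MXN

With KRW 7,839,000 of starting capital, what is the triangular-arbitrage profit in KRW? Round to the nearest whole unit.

Profitable loop is KRW → HKD → MXN → KRW:
KRW 7,839,000 × 0.0058741 = HKD 46,047.07
HKD 46,047.07 ÷ 0.46255 = MXN 99,550.47
MXN 99,550.47 ÷ 0.012315 = KRW 8,083,676
Profit = KRW 8,083,676 − KRW 7,839,000

Profit: KRW 244,676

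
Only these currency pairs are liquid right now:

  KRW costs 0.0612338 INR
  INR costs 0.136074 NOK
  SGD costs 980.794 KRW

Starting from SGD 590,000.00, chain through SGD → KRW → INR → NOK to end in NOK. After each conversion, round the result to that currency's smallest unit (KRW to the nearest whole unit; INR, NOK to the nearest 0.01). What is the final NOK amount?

NOK 4,821,655.47

SGD 590,000.00 × 980.794 = KRW 578,668,460
KRW 578,668,460 × 0.0612338 = INR 35,434,068.75
INR 35,434,068.75 × 0.136074 = NOK 4,821,655.47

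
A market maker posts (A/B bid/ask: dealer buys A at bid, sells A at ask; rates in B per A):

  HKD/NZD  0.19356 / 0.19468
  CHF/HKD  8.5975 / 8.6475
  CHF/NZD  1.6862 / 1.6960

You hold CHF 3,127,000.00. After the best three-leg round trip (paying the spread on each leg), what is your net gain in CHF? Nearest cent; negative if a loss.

Net profit: CHF 5,023.83

Best loop CHF → NZD → HKD → CHF:
CHF 3,127,000.00 × 1.6862 (sell CHF at bid) = NZD 5,272,747.40
NZD 5,272,747.40 ÷ 0.19468 (buy HKD at ask) = HKD 27,084,176.08
HKD 27,084,176.08 ÷ 8.6475 (buy CHF at ask) = CHF 3,132,023.83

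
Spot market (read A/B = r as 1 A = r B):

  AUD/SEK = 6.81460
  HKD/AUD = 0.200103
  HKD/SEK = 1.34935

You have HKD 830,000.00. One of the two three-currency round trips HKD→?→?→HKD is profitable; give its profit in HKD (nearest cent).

Profit: HKD 8,778.80

Profitable loop is HKD → AUD → SEK → HKD:
HKD 830,000.00 × 0.200103 = AUD 166,085.49
AUD 166,085.49 × 6.81460 = SEK 1,131,806.18
SEK 1,131,806.18 ÷ 1.34935 = HKD 838,778.80
Profit = HKD 838,778.80 − HKD 830,000.00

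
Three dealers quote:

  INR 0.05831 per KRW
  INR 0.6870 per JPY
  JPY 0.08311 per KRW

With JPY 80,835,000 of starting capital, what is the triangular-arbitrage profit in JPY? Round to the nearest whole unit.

Profit: JPY 1,717,925

Profitable loop is JPY → KRW → INR → JPY:
JPY 80,835,000 ÷ 0.08311 = KRW 972,626,639
KRW 972,626,639 × 0.05831 = INR 56,713,859.34
INR 56,713,859.34 ÷ 0.6870 = JPY 82,552,925
Profit = JPY 82,552,925 − JPY 80,835,000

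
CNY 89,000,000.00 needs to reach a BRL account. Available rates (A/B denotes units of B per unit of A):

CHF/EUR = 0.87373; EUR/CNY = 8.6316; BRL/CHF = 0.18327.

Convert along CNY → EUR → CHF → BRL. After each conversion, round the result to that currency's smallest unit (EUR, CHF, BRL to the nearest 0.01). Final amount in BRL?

BRL 64,391,726.96

CNY 89,000,000.00 ÷ 8.6316 = EUR 10,310,950.46
EUR 10,310,950.46 ÷ 0.87373 = CHF 11,801,071.80
CHF 11,801,071.80 ÷ 0.18327 = BRL 64,391,726.96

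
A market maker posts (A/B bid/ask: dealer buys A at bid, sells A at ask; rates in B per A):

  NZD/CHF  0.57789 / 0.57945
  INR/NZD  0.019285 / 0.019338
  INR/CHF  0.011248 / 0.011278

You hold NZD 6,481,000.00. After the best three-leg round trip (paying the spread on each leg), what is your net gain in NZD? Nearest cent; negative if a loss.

Best loop NZD → INR → CHF → NZD:
NZD 6,481,000.00 ÷ 0.019338 (buy INR at ask) = INR 335,143,241.29
INR 335,143,241.29 × 0.011248 (sell INR at bid) = CHF 3,769,691.18
CHF 3,769,691.18 ÷ 0.57945 (buy NZD at ask) = NZD 6,505,636.69

Net profit: NZD 24,636.69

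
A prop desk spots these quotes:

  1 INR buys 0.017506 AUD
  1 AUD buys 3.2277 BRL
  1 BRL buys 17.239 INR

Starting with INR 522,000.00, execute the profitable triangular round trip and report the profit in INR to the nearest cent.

Profitable loop is INR → BRL → AUD → INR:
INR 522,000.00 ÷ 17.239 = BRL 30,280.18
BRL 30,280.18 ÷ 3.2277 = AUD 9,381.35
AUD 9,381.35 ÷ 0.017506 = INR 535,893.32
Profit = INR 535,893.32 − INR 522,000.00

Profit: INR 13,893.32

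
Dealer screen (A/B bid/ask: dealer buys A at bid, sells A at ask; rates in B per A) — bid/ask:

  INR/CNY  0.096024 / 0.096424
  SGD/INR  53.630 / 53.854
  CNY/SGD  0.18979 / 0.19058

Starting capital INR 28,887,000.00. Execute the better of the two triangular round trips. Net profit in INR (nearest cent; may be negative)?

Net profit: INR 302,187.70

Best loop INR → SGD → CNY → INR:
INR 28,887,000.00 ÷ 53.854 (buy SGD at ask) = SGD 536,394.70
SGD 536,394.70 ÷ 0.19058 (buy CNY at ask) = CNY 2,814,538.23
CNY 2,814,538.23 ÷ 0.096424 (buy INR at ask) = INR 29,189,187.70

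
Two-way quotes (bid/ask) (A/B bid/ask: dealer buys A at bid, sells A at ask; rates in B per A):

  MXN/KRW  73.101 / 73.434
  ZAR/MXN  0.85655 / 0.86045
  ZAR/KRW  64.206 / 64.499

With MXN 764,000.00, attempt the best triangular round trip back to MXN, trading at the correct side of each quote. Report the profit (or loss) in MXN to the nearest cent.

Best loop MXN → ZAR → KRW → MXN:
MXN 764,000.00 ÷ 0.86045 (buy ZAR at ask) = ZAR 887,907.49
ZAR 887,907.49 × 64.206 (sell ZAR at bid) = KRW 57,008,988
KRW 57,008,988 ÷ 73.434 (buy MXN at ask) = MXN 776,329.61

Net profit: MXN 12,329.61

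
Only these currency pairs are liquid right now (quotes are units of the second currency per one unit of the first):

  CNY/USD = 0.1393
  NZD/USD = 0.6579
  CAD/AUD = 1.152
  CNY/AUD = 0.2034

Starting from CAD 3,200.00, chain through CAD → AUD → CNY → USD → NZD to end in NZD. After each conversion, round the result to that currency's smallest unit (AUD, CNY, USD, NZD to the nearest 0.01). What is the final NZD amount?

NZD 3,837.45

CAD 3,200.00 × 1.152 = AUD 3,686.40
AUD 3,686.40 ÷ 0.2034 = CNY 18,123.89
CNY 18,123.89 × 0.1393 = USD 2,524.66
USD 2,524.66 ÷ 0.6579 = NZD 3,837.45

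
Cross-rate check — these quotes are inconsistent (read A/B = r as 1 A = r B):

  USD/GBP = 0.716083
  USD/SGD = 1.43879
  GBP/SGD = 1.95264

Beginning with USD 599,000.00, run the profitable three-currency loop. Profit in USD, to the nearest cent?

Profit: USD 17,366.02

Profitable loop is USD → SGD → GBP → USD:
USD 599,000.00 × 1.43879 = SGD 861,835.21
SGD 861,835.21 ÷ 1.95264 = GBP 441,369.23
GBP 441,369.23 ÷ 0.716083 = USD 616,366.02
Profit = USD 616,366.02 − USD 599,000.00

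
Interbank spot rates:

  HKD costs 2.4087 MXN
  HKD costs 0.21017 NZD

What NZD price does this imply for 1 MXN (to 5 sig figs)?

MXN/NZD = 0.087255

1 MXN ÷ 2.4087 = 0.415162 HKD
0.415162 HKD × 0.21017 = 0.0872545 NZD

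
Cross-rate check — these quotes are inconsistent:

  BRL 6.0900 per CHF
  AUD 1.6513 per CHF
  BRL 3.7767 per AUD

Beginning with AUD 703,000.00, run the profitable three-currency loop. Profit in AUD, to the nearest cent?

Profit: AUD 16,907.17

Profitable loop is AUD → BRL → CHF → AUD:
AUD 703,000.00 × 3.7767 = BRL 2,655,020.10
BRL 2,655,020.10 ÷ 6.0900 = CHF 435,963.89
CHF 435,963.89 × 1.6513 = AUD 719,907.17
Profit = AUD 719,907.17 − AUD 703,000.00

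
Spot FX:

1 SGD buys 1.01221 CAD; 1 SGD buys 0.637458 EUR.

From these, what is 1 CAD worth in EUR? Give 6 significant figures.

1 CAD ÷ 1.01221 = 0.987937 SGD
0.987937 SGD × 0.637458 = 0.629769 EUR

CAD/EUR = 0.629769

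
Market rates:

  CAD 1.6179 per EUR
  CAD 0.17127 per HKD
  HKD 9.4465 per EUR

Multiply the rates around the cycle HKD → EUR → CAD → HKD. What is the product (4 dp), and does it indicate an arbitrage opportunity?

Around HKD → EUR → CAD → HKD: 1 ÷ 9.4465 × 1.6179 ÷ 0.17127 = 0.999999
Product ≈ 1 (deviation 0.000%, within rounding noise).

1.0000 (no arbitrage)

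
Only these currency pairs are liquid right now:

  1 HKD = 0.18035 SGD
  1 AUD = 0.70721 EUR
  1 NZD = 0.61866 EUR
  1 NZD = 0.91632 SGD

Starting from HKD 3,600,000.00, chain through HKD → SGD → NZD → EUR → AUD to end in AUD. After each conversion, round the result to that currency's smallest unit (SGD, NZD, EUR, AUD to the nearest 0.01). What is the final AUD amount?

AUD 619,833.61

HKD 3,600,000.00 × 0.18035 = SGD 649,260.00
SGD 649,260.00 ÷ 0.91632 = NZD 708,551.60
NZD 708,551.60 × 0.61866 = EUR 438,352.53
EUR 438,352.53 ÷ 0.70721 = AUD 619,833.61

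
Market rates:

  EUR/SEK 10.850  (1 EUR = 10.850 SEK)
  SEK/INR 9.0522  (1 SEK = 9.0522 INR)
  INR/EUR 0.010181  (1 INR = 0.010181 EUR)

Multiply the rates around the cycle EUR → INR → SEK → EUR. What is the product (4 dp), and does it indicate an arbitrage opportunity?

Around EUR → INR → SEK → EUR: 1 ÷ 0.010181 ÷ 9.0522 ÷ 10.850 = 1.000059
Product ≈ 1 (deviation 0.006%, within rounding noise).

1.0001 (no arbitrage)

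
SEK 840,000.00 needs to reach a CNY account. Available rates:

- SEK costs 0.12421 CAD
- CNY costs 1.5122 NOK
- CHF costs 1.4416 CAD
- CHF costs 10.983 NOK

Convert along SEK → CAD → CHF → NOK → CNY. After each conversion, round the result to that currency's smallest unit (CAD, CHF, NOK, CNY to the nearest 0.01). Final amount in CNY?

SEK 840,000.00 × 0.12421 = CAD 104,336.40
CAD 104,336.40 ÷ 1.4416 = CHF 72,375.42
CHF 72,375.42 × 10.983 = NOK 794,899.24
NOK 794,899.24 ÷ 1.5122 = CNY 525,657.48

CNY 525,657.48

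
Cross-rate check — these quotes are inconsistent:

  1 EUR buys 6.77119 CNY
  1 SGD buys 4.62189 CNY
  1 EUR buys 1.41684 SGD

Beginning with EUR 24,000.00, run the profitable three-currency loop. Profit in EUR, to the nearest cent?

Profit: EUR 816.23

Profitable loop is EUR → CNY → SGD → EUR:
EUR 24,000.00 × 6.77119 = CNY 162,508.56
CNY 162,508.56 ÷ 4.62189 = SGD 35,160.63
SGD 35,160.63 ÷ 1.41684 = EUR 24,816.23
Profit = EUR 24,816.23 − EUR 24,000.00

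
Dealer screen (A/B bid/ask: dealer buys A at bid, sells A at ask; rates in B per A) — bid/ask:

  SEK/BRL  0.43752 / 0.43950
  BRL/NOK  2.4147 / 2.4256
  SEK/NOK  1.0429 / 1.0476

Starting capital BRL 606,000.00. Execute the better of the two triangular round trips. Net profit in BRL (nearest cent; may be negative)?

Best loop BRL → NOK → SEK → BRL:
BRL 606,000.00 × 2.4147 (sell BRL at bid) = NOK 1,463,308.20
NOK 1,463,308.20 ÷ 1.0476 (buy SEK at ask) = SEK 1,396,819.59
SEK 1,396,819.59 × 0.43752 (sell SEK at bid) = BRL 611,136.51

Net profit: BRL 5,136.51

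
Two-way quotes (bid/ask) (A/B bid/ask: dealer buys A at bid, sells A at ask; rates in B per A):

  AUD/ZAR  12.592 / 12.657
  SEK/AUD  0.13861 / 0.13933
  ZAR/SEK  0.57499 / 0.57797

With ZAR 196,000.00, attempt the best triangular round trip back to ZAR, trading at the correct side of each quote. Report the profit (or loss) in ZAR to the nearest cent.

Net profit: ZAR 700.58

Best loop ZAR → SEK → AUD → ZAR:
ZAR 196,000.00 × 0.57499 (sell ZAR at bid) = SEK 112,698.04
SEK 112,698.04 × 0.13861 (sell SEK at bid) = AUD 15,621.08
AUD 15,621.08 × 12.592 (sell AUD at bid) = ZAR 196,700.58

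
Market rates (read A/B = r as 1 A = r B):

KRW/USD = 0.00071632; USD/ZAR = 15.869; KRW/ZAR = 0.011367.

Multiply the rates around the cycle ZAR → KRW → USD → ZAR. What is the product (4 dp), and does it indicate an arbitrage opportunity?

Around ZAR → KRW → USD → ZAR: 1 ÷ 0.011367 × 0.00071632 × 15.869 = 1.000025
Product ≈ 1 (deviation 0.002%, within rounding noise).

1.0000 (no arbitrage)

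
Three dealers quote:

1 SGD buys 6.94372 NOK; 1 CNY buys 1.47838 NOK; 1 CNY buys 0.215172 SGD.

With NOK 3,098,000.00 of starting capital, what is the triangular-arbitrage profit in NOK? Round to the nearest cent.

Profitable loop is NOK → CNY → SGD → NOK:
NOK 3,098,000.00 ÷ 1.47838 = CNY 2,095,537.01
CNY 2,095,537.01 × 0.215172 = SGD 450,900.89
SGD 450,900.89 × 6.94372 = NOK 3,130,929.52
Profit = NOK 3,130,929.52 − NOK 3,098,000.00

Profit: NOK 32,929.52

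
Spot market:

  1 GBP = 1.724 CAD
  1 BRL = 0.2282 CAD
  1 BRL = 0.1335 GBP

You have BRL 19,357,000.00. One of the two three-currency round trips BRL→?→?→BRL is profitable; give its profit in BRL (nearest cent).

Profitable loop is BRL → GBP → CAD → BRL:
BRL 19,357,000.00 × 0.1335 = GBP 2,584,159.50
GBP 2,584,159.50 × 1.724 = CAD 4,455,090.98
CAD 4,455,090.98 ÷ 0.2282 = BRL 19,522,747.49
Profit = BRL 19,522,747.49 − BRL 19,357,000.00

Profit: BRL 165,747.49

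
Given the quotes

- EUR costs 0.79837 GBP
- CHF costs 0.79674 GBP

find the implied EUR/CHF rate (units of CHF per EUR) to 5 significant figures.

EUR/CHF = 1.0020

1 EUR × 0.79837 = 0.79837 GBP
0.79837 GBP ÷ 0.79674 = 1.00205 CHF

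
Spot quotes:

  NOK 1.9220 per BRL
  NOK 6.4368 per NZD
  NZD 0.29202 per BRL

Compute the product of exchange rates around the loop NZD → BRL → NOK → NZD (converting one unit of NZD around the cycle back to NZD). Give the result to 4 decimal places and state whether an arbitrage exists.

Around NZD → BRL → NOK → NZD: 1 ÷ 0.29202 × 1.9220 ÷ 6.4368 = 1.022518
Product > 1; profitable direction is NZD → BRL → NOK → NZD.

1.0225 (arbitrage exists)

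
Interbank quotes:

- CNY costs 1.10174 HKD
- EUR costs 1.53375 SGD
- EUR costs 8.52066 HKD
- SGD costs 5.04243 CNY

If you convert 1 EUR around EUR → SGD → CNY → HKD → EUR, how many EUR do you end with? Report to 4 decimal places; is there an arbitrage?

Around EUR → SGD → CNY → HKD → EUR: 1 × 1.53375 × 5.04243 × 1.10174 ÷ 8.52066 = 1.000001
Product ≈ 1 (deviation 0.000%, within rounding noise).

1.0000 (no arbitrage)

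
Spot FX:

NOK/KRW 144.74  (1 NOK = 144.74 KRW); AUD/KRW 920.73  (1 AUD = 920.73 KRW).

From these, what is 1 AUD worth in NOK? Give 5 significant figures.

AUD/NOK = 6.3613

1 AUD × 920.73 = 920.73 KRW
920.73 KRW ÷ 144.74 = 6.36127 NOK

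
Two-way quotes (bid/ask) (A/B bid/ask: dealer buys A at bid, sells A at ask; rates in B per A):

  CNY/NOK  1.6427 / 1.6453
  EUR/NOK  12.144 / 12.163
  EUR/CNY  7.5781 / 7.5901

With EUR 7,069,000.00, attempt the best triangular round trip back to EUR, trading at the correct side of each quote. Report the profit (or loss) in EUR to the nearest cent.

Net profit: EUR 165,955.50

Best loop EUR → CNY → NOK → EUR:
EUR 7,069,000.00 × 7.5781 (sell EUR at bid) = CNY 53,569,588.90
CNY 53,569,588.90 × 1.6427 (sell CNY at bid) = NOK 87,998,763.69
NOK 87,998,763.69 ÷ 12.163 (buy EUR at ask) = EUR 7,234,955.50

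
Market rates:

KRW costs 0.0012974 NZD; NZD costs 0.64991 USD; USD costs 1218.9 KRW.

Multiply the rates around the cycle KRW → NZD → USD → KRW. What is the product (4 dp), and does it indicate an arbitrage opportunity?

1.0278 (arbitrage exists)

Around KRW → NZD → USD → KRW: 1 × 0.0012974 × 0.64991 × 1218.9 = 1.027768
Product > 1; profitable direction is KRW → NZD → USD → KRW.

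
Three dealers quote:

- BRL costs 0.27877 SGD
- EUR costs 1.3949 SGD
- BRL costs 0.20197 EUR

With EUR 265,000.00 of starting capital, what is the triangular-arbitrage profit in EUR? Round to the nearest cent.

Profitable loop is EUR → SGD → BRL → EUR:
EUR 265,000.00 × 1.3949 = SGD 369,648.50
SGD 369,648.50 ÷ 0.27877 = BRL 1,325,998.13
BRL 1,325,998.13 × 0.20197 = EUR 267,811.84
Profit = EUR 267,811.84 − EUR 265,000.00

Profit: EUR 2,811.84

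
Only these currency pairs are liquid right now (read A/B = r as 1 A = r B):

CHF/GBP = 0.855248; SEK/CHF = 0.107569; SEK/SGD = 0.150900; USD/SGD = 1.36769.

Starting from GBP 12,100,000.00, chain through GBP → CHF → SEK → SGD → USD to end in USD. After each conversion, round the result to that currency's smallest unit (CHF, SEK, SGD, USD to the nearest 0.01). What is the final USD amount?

GBP 12,100,000.00 ÷ 0.855248 = CHF 14,147,943.05
CHF 14,147,943.05 ÷ 0.107569 = SEK 131,524,352.28
SEK 131,524,352.28 × 0.150900 = SGD 19,847,024.76
SGD 19,847,024.76 ÷ 1.36769 = USD 14,511,347.43

USD 14,511,347.43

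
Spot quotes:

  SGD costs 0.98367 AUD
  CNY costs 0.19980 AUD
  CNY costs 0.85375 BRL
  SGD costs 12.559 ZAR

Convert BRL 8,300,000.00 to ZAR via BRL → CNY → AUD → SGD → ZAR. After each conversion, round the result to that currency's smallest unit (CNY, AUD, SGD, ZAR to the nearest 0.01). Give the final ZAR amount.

ZAR 24,799,817.99

BRL 8,300,000.00 ÷ 0.85375 = CNY 9,721,815.52
CNY 9,721,815.52 × 0.19980 = AUD 1,942,418.74
AUD 1,942,418.74 ÷ 0.98367 = SGD 1,974,665.02
SGD 1,974,665.02 × 12.559 = ZAR 24,799,817.99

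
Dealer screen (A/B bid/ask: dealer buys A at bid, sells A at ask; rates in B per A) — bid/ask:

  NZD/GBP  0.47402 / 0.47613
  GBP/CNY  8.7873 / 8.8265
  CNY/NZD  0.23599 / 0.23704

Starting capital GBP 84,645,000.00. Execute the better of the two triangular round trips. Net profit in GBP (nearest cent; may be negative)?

Net profit: GBP 324,996.22

Best loop GBP → NZD → CNY → GBP:
GBP 84,645,000.00 ÷ 0.47613 (buy NZD at ask) = NZD 177,777,077.69
NZD 177,777,077.69 ÷ 0.23704 (buy CNY at ask) = CNY 749,987,671.65
CNY 749,987,671.65 ÷ 8.8265 (buy GBP at ask) = GBP 84,969,996.22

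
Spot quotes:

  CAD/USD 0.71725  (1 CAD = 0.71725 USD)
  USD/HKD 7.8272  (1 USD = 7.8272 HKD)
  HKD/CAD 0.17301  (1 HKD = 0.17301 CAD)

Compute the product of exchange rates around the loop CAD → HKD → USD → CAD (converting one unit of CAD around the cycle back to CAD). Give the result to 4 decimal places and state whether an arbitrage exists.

1.0296 (arbitrage exists)

Around CAD → HKD → USD → CAD: 1 ÷ 0.17301 ÷ 7.8272 ÷ 0.71725 = 1.029560
Product > 1; profitable direction is CAD → HKD → USD → CAD.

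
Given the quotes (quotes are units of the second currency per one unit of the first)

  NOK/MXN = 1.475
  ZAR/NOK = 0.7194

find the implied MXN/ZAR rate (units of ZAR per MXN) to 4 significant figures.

MXN/ZAR = 0.9424

1 MXN ÷ 1.475 = 0.677966 NOK
0.677966 NOK ÷ 0.7194 = 0.942405 ZAR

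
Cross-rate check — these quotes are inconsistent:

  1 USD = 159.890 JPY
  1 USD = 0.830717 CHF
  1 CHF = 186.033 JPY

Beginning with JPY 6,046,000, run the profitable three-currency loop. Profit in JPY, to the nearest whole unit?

Profit: JPY 209,274

Profitable loop is JPY → CHF → USD → JPY:
JPY 6,046,000 ÷ 186.033 = CHF 32,499.61
CHF 32,499.61 ÷ 0.830717 = USD 39,122.36
USD 39,122.36 × 159.890 = JPY 6,255,274
Profit = JPY 6,255,274 − JPY 6,046,000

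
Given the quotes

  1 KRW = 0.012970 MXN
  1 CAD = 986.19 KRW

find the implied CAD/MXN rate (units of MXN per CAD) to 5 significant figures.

CAD/MXN = 12.791

1 CAD × 986.19 = 986.19 KRW
986.19 KRW × 0.012970 = 12.7909 MXN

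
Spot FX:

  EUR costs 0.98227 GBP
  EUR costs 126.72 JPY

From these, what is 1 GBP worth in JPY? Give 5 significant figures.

GBP/JPY = 129.01

1 GBP ÷ 0.98227 = 1.01805 EUR
1.01805 EUR × 126.72 = 129.007 JPY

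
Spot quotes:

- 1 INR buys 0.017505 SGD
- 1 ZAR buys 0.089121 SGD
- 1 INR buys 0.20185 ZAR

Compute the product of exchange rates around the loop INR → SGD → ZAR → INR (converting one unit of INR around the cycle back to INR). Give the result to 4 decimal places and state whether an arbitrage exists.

0.9731 (arbitrage exists)

Around INR → SGD → ZAR → INR: 1 × 0.017505 ÷ 0.089121 ÷ 0.20185 = 0.973091
Product < 1; profitable direction is INR → ZAR → SGD → INR.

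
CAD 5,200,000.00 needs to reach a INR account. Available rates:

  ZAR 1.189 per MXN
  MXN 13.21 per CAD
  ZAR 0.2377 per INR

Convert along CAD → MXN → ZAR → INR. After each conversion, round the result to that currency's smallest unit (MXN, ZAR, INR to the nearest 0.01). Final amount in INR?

CAD 5,200,000.00 × 13.21 = MXN 68,692,000.00
MXN 68,692,000.00 × 1.189 = ZAR 81,674,788.00
ZAR 81,674,788.00 ÷ 0.2377 = INR 343,604,493.06

INR 343,604,493.06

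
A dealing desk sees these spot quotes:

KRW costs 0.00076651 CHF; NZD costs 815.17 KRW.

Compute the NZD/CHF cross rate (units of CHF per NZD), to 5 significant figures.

1 NZD × 815.17 = 815.17 KRW
815.17 KRW × 0.00076651 = 0.624836 CHF

NZD/CHF = 0.62484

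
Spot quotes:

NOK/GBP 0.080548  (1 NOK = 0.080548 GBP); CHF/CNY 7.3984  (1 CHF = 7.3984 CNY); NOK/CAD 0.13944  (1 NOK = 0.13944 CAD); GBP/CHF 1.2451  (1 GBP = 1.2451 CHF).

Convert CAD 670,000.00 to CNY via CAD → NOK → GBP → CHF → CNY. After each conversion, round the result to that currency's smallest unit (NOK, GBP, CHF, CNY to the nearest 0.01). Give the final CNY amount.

CAD 670,000.00 ÷ 0.13944 = NOK 4,804,934.02
NOK 4,804,934.02 × 0.080548 = GBP 387,027.83
GBP 387,027.83 × 1.2451 = CHF 481,888.35
CHF 481,888.35 × 7.3984 = CNY 3,565,202.77

CNY 3,565,202.77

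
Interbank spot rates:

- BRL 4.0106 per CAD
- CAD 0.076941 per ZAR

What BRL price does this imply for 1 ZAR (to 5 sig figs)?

ZAR/BRL = 0.30858

1 ZAR × 0.076941 = 0.076941 CAD
0.076941 CAD × 4.0106 = 0.30858 BRL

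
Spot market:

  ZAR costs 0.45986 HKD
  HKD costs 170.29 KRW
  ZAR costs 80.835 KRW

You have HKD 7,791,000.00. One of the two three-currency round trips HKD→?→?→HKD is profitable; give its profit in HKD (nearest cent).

Profit: HKD 251,255.50

Profitable loop is HKD → ZAR → KRW → HKD:
HKD 7,791,000.00 ÷ 0.45986 = ZAR 16,942,112.82
ZAR 16,942,112.82 × 80.835 = KRW 1,369,515,690
KRW 1,369,515,690 ÷ 170.29 = HKD 8,042,255.50
Profit = HKD 8,042,255.50 − HKD 7,791,000.00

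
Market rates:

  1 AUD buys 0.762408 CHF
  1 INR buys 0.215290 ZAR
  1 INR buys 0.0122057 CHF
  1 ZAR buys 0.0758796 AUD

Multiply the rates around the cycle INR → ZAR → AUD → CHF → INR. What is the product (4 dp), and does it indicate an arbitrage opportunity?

Around INR → ZAR → AUD → CHF → INR: 1 × 0.215290 × 0.0758796 × 0.762408 ÷ 0.0122057 = 1.020408
Product > 1; profitable direction is INR → ZAR → AUD → CHF → INR.

1.0204 (arbitrage exists)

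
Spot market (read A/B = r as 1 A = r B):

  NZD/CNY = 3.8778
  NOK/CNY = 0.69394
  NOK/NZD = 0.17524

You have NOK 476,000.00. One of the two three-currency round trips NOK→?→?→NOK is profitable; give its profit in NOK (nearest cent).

Profit: NOK 10,082.77

Profitable loop is NOK → CNY → NZD → NOK:
NOK 476,000.00 × 0.69394 = CNY 330,315.44
CNY 330,315.44 ÷ 3.8778 = NZD 85,181.14
NZD 85,181.14 ÷ 0.17524 = NOK 486,082.77
Profit = NOK 486,082.77 − NOK 476,000.00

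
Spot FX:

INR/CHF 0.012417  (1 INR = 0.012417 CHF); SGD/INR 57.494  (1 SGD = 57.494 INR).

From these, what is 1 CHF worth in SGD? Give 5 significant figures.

1 CHF ÷ 0.012417 = 80.5348 INR
80.5348 INR ÷ 57.494 = 1.40075 SGD

CHF/SGD = 1.4008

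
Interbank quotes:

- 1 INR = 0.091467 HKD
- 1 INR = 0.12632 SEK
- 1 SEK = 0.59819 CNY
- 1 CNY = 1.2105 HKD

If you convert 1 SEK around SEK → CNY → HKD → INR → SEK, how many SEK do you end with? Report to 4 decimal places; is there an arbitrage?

Around SEK → CNY → HKD → INR → SEK: 1 × 0.59819 × 1.2105 ÷ 0.091467 × 0.12632 = 1.000027
Product ≈ 1 (deviation 0.003%, within rounding noise).

1.0000 (no arbitrage)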